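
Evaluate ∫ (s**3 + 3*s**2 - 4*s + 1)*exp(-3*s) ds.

Use integration by parts with u = s**3 + 3*s**2 - 4*s + 1, dv = exp(-3*s) ds, so v = -exp(-3*s)/3.
Apply parts 3 times (tabular method): alternate signs, differentiate u down to 0, integrate dv up.

(-9*s**3 - 36*s**2 + 12*s - 5)*exp(-3*s)/27 + C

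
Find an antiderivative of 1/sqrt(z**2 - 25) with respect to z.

log(z + sqrt(z**2 - 25)) + C

Substitute z = 5·sec(θ), so dz = 5·sec(θ)*tan(θ) dθ and the radical becomes sqrt(z**2 - 25) = 5·tan(θ) by the Pythagorean identity.
Integrate the resulting trig expression in θ, then back-substitute sec(θ) = z/5, tan(θ) = sqrt(z**2 - 25)/5 (absorbing any constant into C).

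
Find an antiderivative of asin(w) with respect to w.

Use integration by parts with u = arcsin(w), dv = dw.
Then du = 1/sqrt(-w**2 + 1) dw.

w*asin(w) + sqrt(-w**2 + 1) + C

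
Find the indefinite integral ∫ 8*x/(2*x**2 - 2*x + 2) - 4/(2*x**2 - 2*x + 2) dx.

2*log(2*x**2 - 2*x + 2) + C

Let u = 2*x**2 - 2*x + 2, so du = (4*x - 2) dx.
Rewriting, the integral becomes 2·∫ 1/u du = 2·log(u).
Substituting back, u = 2*x**2 - 2*x + 2.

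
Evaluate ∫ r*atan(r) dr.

Use integration by parts with u = arctan(r), dv = r dr.
Then du = 1/(r**2 + 1) dr.

r**2*atan(r)/2 - r/2 + atan(r)/2 + C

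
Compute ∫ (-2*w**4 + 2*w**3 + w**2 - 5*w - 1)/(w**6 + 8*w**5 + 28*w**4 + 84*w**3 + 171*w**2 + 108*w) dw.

-log(w)/108 - log(w + 1)/60 - 193*log(w + 3)/108 + 121*log(w + 4)/60 - 11*log(w**2 + 9)/108 + 31*atan(w/3)/135 + C

Factor the denominator: w*(w + 1)*(w + 3)*(w + 4)*(w**2 + 9).
Partial-fraction decomposition: -(55*w - 186)/(270*(w**2 + 9)) + 121/(60*(w + 4)) - 193/(108*(w + 3)) - 1/(60*(w + 1)) - 1/(108*w).
Integrate each term; A/(w−a) gives A·log|w−a|; the (Bw+D)/(w²+p²) term gives a log and an atan.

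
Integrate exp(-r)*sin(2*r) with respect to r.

-exp(-r)*sin(2*r)/5 - 2*exp(-r)*cos(2*r)/5 + C

Let I denote the integral. Integrate by parts with u = sin(2*r), dv = exp(-r) dr, so v = -exp(-r): I = -exp(-r)*sin(2*r) + 2·∫ exp(-r)*cos(2*r) dr.
Apply parts again with u = cos(2*r), dv = exp(-r) dr: ∫ exp(-r)*cos(2*r) dr = -exp(-r)*cos(2*r) − 2·I. Substituting back brings back I: I = -exp(-r)*sin(2*r) - 2*exp(-r)*cos(2*r) − 4·I.
Solving for I: (1 + 4)·I equals the remaining terms, so I = (1/5)·(-exp(-r)*sin(2*r) - 2*exp(-r)*cos(2*r)).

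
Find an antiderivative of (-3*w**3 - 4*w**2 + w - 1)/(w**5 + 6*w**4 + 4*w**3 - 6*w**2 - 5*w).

log(w)/5 - 7*log(w - 1)/24 - 15*log(w + 1)/32 + 269*log(w + 5)/480 + 3/(8*w + 8) + C

Factor the denominator: w*(w - 1)*(w + 1)**2*(w + 5).
Partial-fraction decomposition: 269/(480*(w + 5)) - 15/(32*(w + 1)) - 3/(8*(w + 1)**2) - 7/(24*(w - 1)) + 1/(5*w).
Integrate each term; A/(w−a) gives A·log|w−a|; A/(w−a)² gives −A/(w−a).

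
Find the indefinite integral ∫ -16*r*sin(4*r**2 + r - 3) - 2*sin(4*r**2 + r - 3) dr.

2*cos(4*r**2 + r - 3) + C

Let u = 4*r**2 + r - 3, so du = (8*r + 1) dr.
Rewriting, the integral becomes -2·∫ sin(u) du = -2·-cos(u).
Substituting back, u = 4*r**2 + r - 3.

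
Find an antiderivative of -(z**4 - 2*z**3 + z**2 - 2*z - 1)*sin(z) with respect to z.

z**4*cos(z) - 4*z**3*sin(z) - 2*z**3*cos(z) + 6*z**2*sin(z) - 11*z**2*cos(z) + 22*z*sin(z) + 10*z*cos(z) - 10*sin(z) + 21*cos(z) + C

Use integration by parts with u = z**4 - 2*z**3 + z**2 - 2*z - 1, dv = -sin(z) dz, so v = cos(z).
Apply parts 4 times (tabular method): alternate signs, differentiate u down to 0, integrate dv up.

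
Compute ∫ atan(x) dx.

Use integration by parts with u = arctan(x), dv = dx.
Then du = 1/(x**2 + 1) dx.

x*atan(x) - log(x**2 + 1)/2 + C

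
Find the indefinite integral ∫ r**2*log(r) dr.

Use integration by parts with u = log(r), dv = r**2 dr.
Then du = 1/r dr and v = r**3/3.

r**3*log(r)/3 - r**3/9 + C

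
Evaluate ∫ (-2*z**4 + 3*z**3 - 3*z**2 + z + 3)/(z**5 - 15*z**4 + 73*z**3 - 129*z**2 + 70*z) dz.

3*log(z)/70 - 391*log(z - 7)/42 + 157*log(z - 5)/20 - log(z - 2)/2 - log(z - 1)/12 + C

Factor the denominator: z*(z - 7)*(z - 5)*(z - 2)*(z - 1).
Partial-fraction decomposition: -1/(12*(z - 1)) - 1/(2*(z - 2)) + 157/(20*(z - 5)) - 391/(42*(z - 7)) + 3/(70*z).
Integrate each term: A/(z−a) contributes A·log|z−a|.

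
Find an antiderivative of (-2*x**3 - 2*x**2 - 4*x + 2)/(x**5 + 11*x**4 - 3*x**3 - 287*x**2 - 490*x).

-log(x)/245 - 53*log(x - 5)/840 + 9*log(x + 2)/175 + 463*log(x + 7)/29400 + 103/(70*x + 490) + C

Factor the denominator: x*(x - 5)*(x + 2)*(x + 7)**2.
Partial-fraction decomposition: 463/(29400*(x + 7)) - 103/(70*(x + 7)**2) + 9/(175*(x + 2)) - 53/(840*(x - 5)) - 1/(245*x).
Integrate each term; A/(x−a) gives A·log|x−a|; A/(x−a)² gives −A/(x−a).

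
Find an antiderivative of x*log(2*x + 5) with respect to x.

x**2*log(2*x + 5)/2 - x**2/4 + 5*x/4 - 25*log(2*x + 5)/8 + C

Use integration by parts with u = log(2*x + 5), dv = x dx.
Then du = 2/(2*x + 5) dx and v = x**2/2.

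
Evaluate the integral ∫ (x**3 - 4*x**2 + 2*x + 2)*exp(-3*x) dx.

(-x**3 + 3*x**2 - 2)*exp(-3*x)/3 + C

Use integration by parts with u = x**3 - 4*x**2 + 2*x + 2, dv = exp(-3*x) dx, so v = -exp(-3*x)/3.
Apply parts 3 times (tabular method): alternate signs, differentiate u down to 0, integrate dv up.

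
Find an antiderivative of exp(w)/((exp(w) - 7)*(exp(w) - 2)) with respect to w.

Let u = e^w, du = e^w dw.
The integral becomes ∫ du/((u-7)(u-2)); decompose into partial fractions.

log(exp(w) - 7)/5 - log(exp(w) - 2)/5 + C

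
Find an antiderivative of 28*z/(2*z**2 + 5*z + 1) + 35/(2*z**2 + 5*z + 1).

Let u = 2*z**2 + 5*z + 1, so du = (4*z + 5) dz.
Rewriting, the integral becomes 7·∫ 1/u du = 7·log(u).
Substituting back, u = 2*z**2 + 5*z + 1.

7*log(2*z**2 + 5*z + 1) + C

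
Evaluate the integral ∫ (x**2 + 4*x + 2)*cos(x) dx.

x**2*sin(x) + 4*x*sin(x) + 2*x*cos(x) + 4*cos(x) + C

Use integration by parts with u = x**2 + 4*x + 2, dv = cos(x) dx, so v = sin(x).
Apply parts 2 times (tabular method): alternate signs, differentiate u down to 0, integrate dv up.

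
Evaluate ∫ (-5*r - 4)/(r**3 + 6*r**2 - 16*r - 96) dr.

-3*log(r - 4)/10 - log(r + 4) + 13*log(r + 6)/10 + C

Factor the denominator: (r - 4)*(r + 4)*(r + 6).
Partial-fraction decomposition: 13/(10*(r + 6)) - 1/(r + 4) - 3/(10*(r - 4)).
Integrate each term: A/(r−a) contributes A·log|r−a|.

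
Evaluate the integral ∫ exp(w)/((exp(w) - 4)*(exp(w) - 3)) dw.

Let u = e^w, du = e^w dw.
The integral becomes ∫ du/((u-4)(u-3)); decompose into partial fractions.

log(exp(w) - 4) - log(exp(w) - 3) + C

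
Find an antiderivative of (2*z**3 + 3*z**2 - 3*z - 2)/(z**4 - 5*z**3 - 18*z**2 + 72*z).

-log(z)/36 + 26*log(z - 6)/9 - 10*log(z - 3)/9 + log(z + 4)/4 + C

Factor the denominator: z*(z - 6)*(z - 3)*(z + 4).
Partial-fraction decomposition: 1/(4*(z + 4)) - 10/(9*(z - 3)) + 26/(9*(z - 6)) - 1/(36*z).
Integrate each term: A/(z−a) contributes A·log|z−a|.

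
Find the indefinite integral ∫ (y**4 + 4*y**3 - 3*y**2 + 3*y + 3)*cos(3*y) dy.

Use integration by parts with u = y**4 + 4*y**3 - 3*y**2 + 3*y + 3, dv = cos(3*y) dy, so v = sin(3*y)/3.
Apply parts 4 times (tabular method): alternate signs, differentiate u down to 0, integrate dv up.

y**4*sin(3*y)/3 + 4*y**3*sin(3*y)/3 + 4*y**3*cos(3*y)/9 - 13*y**2*sin(3*y)/9 + 4*y**2*cos(3*y)/3 + y*sin(3*y)/9 - 26*y*cos(3*y)/27 + 107*sin(3*y)/81 + cos(3*y)/27 + C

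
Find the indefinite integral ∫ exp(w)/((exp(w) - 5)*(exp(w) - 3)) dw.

Let u = e^w, du = e^w dw.
The integral becomes ∫ du/((u-3)(u-5)); decompose into partial fractions.

log(exp(w) - 5)/2 - log(exp(w) - 3)/2 + C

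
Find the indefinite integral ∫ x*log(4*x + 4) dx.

Use integration by parts with u = log(4*x + 4), dv = x dx.
Then du = 4/(4*x + 4) dx and v = x**2/2.

x**2*log(4*x + 4)/2 - x**2/4 + x/2 - log(x + 1)/2 + C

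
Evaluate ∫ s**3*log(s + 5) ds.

Use integration by parts with u = log(s + 5), dv = s**3 ds.
Then du = 1/(s + 5) ds and v = s**4/4.

s**4*log(s + 5)/4 - s**4/16 + 5*s**3/12 - 25*s**2/8 + 125*s/4 - 625*log(s + 5)/4 + C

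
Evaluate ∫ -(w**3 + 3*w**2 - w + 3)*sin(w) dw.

Use integration by parts with u = w**3 + 3*w**2 - w + 3, dv = -sin(w) dw, so v = cos(w).
Apply parts 3 times (tabular method): alternate signs, differentiate u down to 0, integrate dv up.

w**3*cos(w) - 3*w**2*sin(w) + 3*w**2*cos(w) - 6*w*sin(w) - 7*w*cos(w) + 7*sin(w) - 3*cos(w) + C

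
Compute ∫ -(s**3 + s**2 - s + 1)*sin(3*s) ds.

s**3*cos(3*s)/3 - s**2*sin(3*s)/3 + s**2*cos(3*s)/3 - 2*s*sin(3*s)/9 - 5*s*cos(3*s)/9 + 5*sin(3*s)/27 + 7*cos(3*s)/27 + C

Use integration by parts with u = s**3 + s**2 - s + 1, dv = -sin(3*s) ds, so v = cos(3*s)/3.
Apply parts 3 times (tabular method): alternate signs, differentiate u down to 0, integrate dv up.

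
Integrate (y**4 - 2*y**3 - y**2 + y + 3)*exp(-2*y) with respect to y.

Use integration by parts with u = y**4 - 2*y**3 - y**2 + y + 3, dv = exp(-2*y) dy, so v = -exp(-2*y)/2.
Apply parts 4 times (tabular method): alternate signs, differentiate u down to 0, integrate dv up.

(-y**4 + y**2 - 3)*exp(-2*y)/2 + C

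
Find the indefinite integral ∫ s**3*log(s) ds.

s**4*log(s)/4 - s**4/16 + C

Use integration by parts with u = log(s), dv = s**3 ds.
Then du = 1/s ds and v = s**4/4.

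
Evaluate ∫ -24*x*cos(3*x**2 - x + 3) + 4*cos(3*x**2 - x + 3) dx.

-4*sin(3*x**2 - x + 3) + C

Let u = 3*x**2 - x + 3, so du = (6*x - 1) dx.
Rewriting, the integral becomes -4·∫ cos(u) du = -4·sin(u).
Substituting back, u = 3*x**2 - x + 3.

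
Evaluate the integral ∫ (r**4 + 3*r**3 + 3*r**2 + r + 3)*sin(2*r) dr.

Use integration by parts with u = r**4 + 3*r**3 + 3*r**2 + r + 3, dv = sin(2*r) dr, so v = -cos(2*r)/2.
Apply parts 4 times (tabular method): alternate signs, differentiate u down to 0, integrate dv up.

-r**4*cos(2*r)/2 + r**3*sin(2*r) - 3*r**3*cos(2*r)/2 + 9*r**2*sin(2*r)/4 + 7*r*cos(2*r)/4 - 7*sin(2*r)/8 - 3*cos(2*r)/2 + C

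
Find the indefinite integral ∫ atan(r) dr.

r*atan(r) - log(r**2 + 1)/2 + C

Use integration by parts with u = arctan(r), dv = dr.
Then du = 1/(r**2 + 1) dr.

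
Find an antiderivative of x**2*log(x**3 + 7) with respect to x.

x**3*log(x**3 + 7)/3 - x**3/3 + 7*log(x**3 + 7)/3 + C

Let u = x**3 + 7, so du = (3*x**2) dx.
The integral becomes (1/3)·∫ log(u) du; integrate by parts with u′=log(u), dv′=du.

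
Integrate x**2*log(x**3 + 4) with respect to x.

x**3*log(x**3 + 4)/3 - x**3/3 + 4*log(x**3 + 4)/3 + C

Let u = x**3 + 4, so du = (3*x**2) dx.
The integral becomes (1/3)·∫ log(u) du; integrate by parts with u′=log(u), dv′=du.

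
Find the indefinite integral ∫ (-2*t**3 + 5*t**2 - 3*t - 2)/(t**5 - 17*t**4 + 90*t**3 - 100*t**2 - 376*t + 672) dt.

Factor the denominator: (t - 7)*(t - 6)*(t - 4)*(t - 2)*(t + 2).
Partial-fraction decomposition: 5/(216*(t + 2)) + 1/(40*(t - 2)) - 31/(36*(t - 4)) + 17/(4*(t - 6)) - 464/(135*(t - 7)).
Integrate each term: A/(t−a) contributes A·log|t−a|.

-464*log(t - 7)/135 + 17*log(t - 6)/4 - 31*log(t - 4)/36 + log(t - 2)/40 + 5*log(t + 2)/216 + C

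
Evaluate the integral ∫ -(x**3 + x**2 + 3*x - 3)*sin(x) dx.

Use integration by parts with u = x**3 + x**2 + 3*x - 3, dv = -sin(x) dx, so v = cos(x).
Apply parts 3 times (tabular method): alternate signs, differentiate u down to 0, integrate dv up.

x**3*cos(x) - 3*x**2*sin(x) + x**2*cos(x) - 2*x*sin(x) - 3*x*cos(x) + 3*sin(x) - 5*cos(x) + C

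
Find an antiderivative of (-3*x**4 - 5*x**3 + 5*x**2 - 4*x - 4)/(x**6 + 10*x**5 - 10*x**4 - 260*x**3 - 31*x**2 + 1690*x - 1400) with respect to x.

-514*log(x - 4)/2673 + 40*log(x - 2)/441 - 11*log(x - 1)/864 - 36509*log(x + 5)/23814 + 5219*log(x + 7)/3168 - 1109/(756*x + 3780) + C

Factor the denominator: (x - 4)*(x - 2)*(x - 1)*(x + 5)**2*(x + 7).
Partial-fraction decomposition: 5219/(3168*(x + 7)) - 36509/(23814*(x + 5)) + 1109/(756*(x + 5)**2) - 11/(864*(x - 1)) + 40/(441*(x - 2)) - 514/(2673*(x - 4)).
Integrate each term; A/(x−a) gives A·log|x−a|; A/(x−a)² gives −A/(x−a).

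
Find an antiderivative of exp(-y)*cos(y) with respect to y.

exp(-y)*sin(y)/2 - exp(-y)*cos(y)/2 + C

Let I denote the integral. Integrate by parts with u = cos(y), dv = exp(-y) dy, so v = -exp(-y): I = -exp(-y)*cos(y) − ∫ exp(-y)*sin(y) dy.
Apply parts again with u = sin(y), dv = exp(-y) dy: ∫ exp(-y)*sin(y) dy = -exp(-y)*sin(y) + I. Substituting back brings back I: I = exp(-y)*sin(y) - exp(-y)*cos(y) − I.
Solving for I: (1 + 1)·I equals the remaining terms, so I = (1/2)·(exp(-y)*sin(y) - exp(-y)*cos(y)).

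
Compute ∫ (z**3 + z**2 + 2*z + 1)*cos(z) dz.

z**3*sin(z) + z**2*sin(z) + 3*z**2*cos(z) - 4*z*sin(z) + 2*z*cos(z) - sin(z) - 4*cos(z) + C

Use integration by parts with u = z**3 + z**2 + 2*z + 1, dv = cos(z) dz, so v = sin(z).
Apply parts 3 times (tabular method): alternate signs, differentiate u down to 0, integrate dv up.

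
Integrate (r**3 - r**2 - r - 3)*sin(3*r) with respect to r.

Use integration by parts with u = r**3 - r**2 - r - 3, dv = sin(3*r) dr, so v = -cos(3*r)/3.
Apply parts 3 times (tabular method): alternate signs, differentiate u down to 0, integrate dv up.

-r**3*cos(3*r)/3 + r**2*sin(3*r)/3 + r**2*cos(3*r)/3 - 2*r*sin(3*r)/9 + 5*r*cos(3*r)/9 - 5*sin(3*r)/27 + 25*cos(3*r)/27 + C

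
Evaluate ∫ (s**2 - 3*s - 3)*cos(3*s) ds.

Use integration by parts with u = s**2 - 3*s - 3, dv = cos(3*s) ds, so v = sin(3*s)/3.
Apply parts 2 times (tabular method): alternate signs, differentiate u down to 0, integrate dv up.

s**2*sin(3*s)/3 - s*sin(3*s) + 2*s*cos(3*s)/9 - 29*sin(3*s)/27 - cos(3*s)/3 + C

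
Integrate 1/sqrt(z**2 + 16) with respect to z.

Substitute z = 4·tan(θ), so dz = 4·sec(θ)^2 dθ and the radical becomes sqrt(z**2 + 16) = 4·sec(θ) by the Pythagorean identity.
Integrate the resulting trig expression in θ, then back-substitute tan(θ) = z/4, sec(θ) = sqrt(z**2 + 16)/4 (absorbing any constant into C).

log(z + sqrt(z**2 + 16)) + C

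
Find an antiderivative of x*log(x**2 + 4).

Let u = x**2 + 4, so du = (2*x) dx.
The integral becomes (1/2)·∫ log(u) du; integrate by parts with u′=log(u), dv′=du.

x**2*log(x**2 + 4)/2 - x**2/2 + 2*log(x**2 + 4) + C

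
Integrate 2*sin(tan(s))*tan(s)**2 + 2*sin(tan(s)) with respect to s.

-2*cos(tan(s)) + C

Let u = tan(s), so du = (tan(s)**2 + 1) ds.
Rewriting, the integral becomes 2·∫ sin(u) du = 2·-cos(u).
Substituting back, u = tan(s).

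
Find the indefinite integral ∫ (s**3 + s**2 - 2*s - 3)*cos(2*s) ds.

s**3*sin(2*s)/2 + s**2*sin(2*s)/2 + 3*s**2*cos(2*s)/4 - 7*s*sin(2*s)/4 + s*cos(2*s)/2 - 7*sin(2*s)/4 - 7*cos(2*s)/8 + C

Use integration by parts with u = s**3 + s**2 - 2*s - 3, dv = cos(2*s) ds, so v = sin(2*s)/2.
Apply parts 3 times (tabular method): alternate signs, differentiate u down to 0, integrate dv up.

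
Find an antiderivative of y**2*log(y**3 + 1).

y**3*log(y**3 + 1)/3 - y**3/3 + log(y**3 + 1)/3 + C

Let u = y**3 + 1, so du = (3*y**2) dy.
The integral becomes (1/3)·∫ log(u) du; integrate by parts with u′=log(u), dv′=du.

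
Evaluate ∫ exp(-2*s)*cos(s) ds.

exp(-2*s)*sin(s)/5 - 2*exp(-2*s)*cos(s)/5 + C

Let I denote the integral. Integrate by parts with u = cos(s), dv = exp(-2*s) ds, so v = -exp(-2*s)/2: I = -exp(-2*s)*cos(s)/2 − (1/2)·∫ exp(-2*s)*sin(s) ds.
Apply parts again with u = sin(s), dv = exp(-2*s) ds: ∫ exp(-2*s)*sin(s) ds = -exp(-2*s)*sin(s)/2 + (1/2)·I. Substituting back brings back I: I = exp(-2*s)*sin(s)/4 - exp(-2*s)*cos(s)/2 − (1/4)·I.
Solving for I: (1 + 1/4)·I equals the remaining terms, so I = (4/5)·(exp(-2*s)*sin(s)/4 - exp(-2*s)*cos(s)/2).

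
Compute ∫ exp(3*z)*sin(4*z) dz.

3*exp(3*z)*sin(4*z)/25 - 4*exp(3*z)*cos(4*z)/25 + C

Let I denote the integral. Integrate by parts with u = sin(4*z), dv = exp(3*z) dz, so v = exp(3*z)/3: I = exp(3*z)*sin(4*z)/3 − (4/3)·∫ exp(3*z)*cos(4*z) dz.
Apply parts again with u = cos(4*z), dv = exp(3*z) dz: ∫ exp(3*z)*cos(4*z) dz = exp(3*z)*cos(4*z)/3 + (4/3)·I. Substituting back brings back I: I = exp(3*z)*sin(4*z)/3 - 4*exp(3*z)*cos(4*z)/9 − (16/9)·I.
Solving for I: (1 + 16/9)·I equals the remaining terms, so I = (9/25)·(exp(3*z)*sin(4*z)/3 - 4*exp(3*z)*cos(4*z)/9).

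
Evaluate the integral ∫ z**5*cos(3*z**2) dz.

z**4*sin(3*z**2)/6 + z**2*cos(3*z**2)/9 - sin(3*z**2)/27 + C

Let u = z², du = 2z dz; rewrite as (1/2)∫ u^2·cos(3u) du.
Now integrate by parts 2 times.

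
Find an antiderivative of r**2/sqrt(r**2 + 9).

Substitute r = 3·tan(θ), so dr = 3·sec(θ)^2 dθ and the radical becomes sqrt(r**2 + 9) = 3·sec(θ) by the Pythagorean identity.
Integrate the resulting trig expression in θ, then back-substitute tan(θ) = r/3, sec(θ) = sqrt(r**2 + 9)/3 (absorbing any constant into C).

r*sqrt(r**2 + 9)/2 - 9*log(r + sqrt(r**2 + 9))/2 + C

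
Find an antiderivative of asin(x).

x*asin(x) + sqrt(-x**2 + 1) + C

Use integration by parts with u = arcsin(x), dv = dx.
Then du = 1/sqrt(-x**2 + 1) dx.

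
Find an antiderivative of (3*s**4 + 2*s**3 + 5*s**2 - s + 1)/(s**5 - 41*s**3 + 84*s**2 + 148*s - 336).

Factor the denominator: (s - 4)*(s - 3)*(s - 2)*(s + 2)*(s + 7).
Partial-fraction decomposition: 677/(495*(s + 7)) - 11/(120*(s + 2)) + 83/(72*(s - 2)) - 34/(5*(s - 3)) + 973/(132*(s - 4)).
Integrate each term: A/(s−a) contributes A·log|s−a|.

973*log(s - 4)/132 - 34*log(s - 3)/5 + 83*log(s - 2)/72 - 11*log(s + 2)/120 + 677*log(s + 7)/495 + C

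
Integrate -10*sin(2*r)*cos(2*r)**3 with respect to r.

Let u = cos(2*r), so du = (-2*sin(2*r)) dr.
Rewriting, the integral becomes 5·∫ u^3 du = 5·u^4/4.
Substituting back, u = cos(2*r).

5*cos(2*r)**4/4 + C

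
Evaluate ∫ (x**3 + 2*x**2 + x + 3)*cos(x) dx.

x**3*sin(x) + 2*x**2*sin(x) + 3*x**2*cos(x) - 5*x*sin(x) + 4*x*cos(x) - sin(x) - 5*cos(x) + C

Use integration by parts with u = x**3 + 2*x**2 + x + 3, dv = cos(x) dx, so v = sin(x).
Apply parts 3 times (tabular method): alternate signs, differentiate u down to 0, integrate dv up.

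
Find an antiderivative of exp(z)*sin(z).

exp(z)*sin(z)/2 - exp(z)*cos(z)/2 + C

Let I denote the integral. Integrate by parts with u = sin(z), dv = exp(z) dz, so v = exp(z): I = exp(z)*sin(z) − ∫ exp(z)*cos(z) dz.
Apply parts again with u = cos(z), dv = exp(z) dz: ∫ exp(z)*cos(z) dz = exp(z)*cos(z) + I. Substituting back brings back I: I = exp(z)*sin(z) - exp(z)*cos(z) − I.
Solving for I: (1 + 1)·I equals the remaining terms, so I = (1/2)·(exp(z)*sin(z) - exp(z)*cos(z)).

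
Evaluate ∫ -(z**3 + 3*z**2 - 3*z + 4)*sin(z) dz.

Use integration by parts with u = z**3 + 3*z**2 - 3*z + 4, dv = -sin(z) dz, so v = cos(z).
Apply parts 3 times (tabular method): alternate signs, differentiate u down to 0, integrate dv up.

z**3*cos(z) - 3*z**2*sin(z) + 3*z**2*cos(z) - 6*z*sin(z) - 9*z*cos(z) + 9*sin(z) - 2*cos(z) + C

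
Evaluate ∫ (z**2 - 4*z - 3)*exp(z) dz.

(z**2 - 6*z + 3)*exp(z) + C

Use integration by parts with u = z**2 - 4*z - 3, dv = exp(z) dz, so v = exp(z).
Apply parts 2 times (tabular method): alternate signs, differentiate u down to 0, integrate dv up.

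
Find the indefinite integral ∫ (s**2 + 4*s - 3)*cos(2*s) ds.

Use integration by parts with u = s**2 + 4*s - 3, dv = cos(2*s) ds, so v = sin(2*s)/2.
Apply parts 2 times (tabular method): alternate signs, differentiate u down to 0, integrate dv up.

s**2*sin(2*s)/2 + 2*s*sin(2*s) + s*cos(2*s)/2 - 7*sin(2*s)/4 + cos(2*s) + C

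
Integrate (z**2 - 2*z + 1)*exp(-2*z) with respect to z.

Use integration by parts with u = z**2 - 2*z + 1, dv = exp(-2*z) dz, so v = -exp(-2*z)/2.
Apply parts 2 times (tabular method): alternate signs, differentiate u down to 0, integrate dv up.

(-2*z**2 + 2*z - 1)*exp(-2*z)/4 + C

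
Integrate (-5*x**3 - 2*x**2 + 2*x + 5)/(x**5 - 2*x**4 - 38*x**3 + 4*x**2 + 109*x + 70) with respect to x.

-299*log(x - 7)/640 + 13*log(x - 2)/105 - 31*log(x + 1)/384 + 95*log(x + 5)/224 - 1/(16*x + 16) + C

Factor the denominator: (x - 7)*(x - 2)*(x + 1)**2*(x + 5).
Partial-fraction decomposition: 95/(224*(x + 5)) - 31/(384*(x + 1)) + 1/(16*(x + 1)**2) + 13/(105*(x - 2)) - 299/(640*(x - 7)).
Integrate each term; A/(x−a) gives A·log|x−a|; A/(x−a)² gives −A/(x−a).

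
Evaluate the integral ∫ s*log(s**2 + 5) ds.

Let u = s**2 + 5, so du = (2*s) ds.
The integral becomes (1/2)·∫ log(u) du; integrate by parts with u′=log(u), dv′=du.

s**2*log(s**2 + 5)/2 - s**2/2 + 5*log(s**2 + 5)/2 + C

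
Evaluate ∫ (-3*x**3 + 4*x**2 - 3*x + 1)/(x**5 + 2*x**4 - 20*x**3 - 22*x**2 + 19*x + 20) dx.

-139*log(x - 4)/675 + log(x - 1)/72 - 301*log(x + 1)/800 + 491*log(x + 5)/864 - 11/(40*x + 40) + C

Factor the denominator: (x - 4)*(x - 1)*(x + 1)**2*(x + 5).
Partial-fraction decomposition: 491/(864*(x + 5)) - 301/(800*(x + 1)) + 11/(40*(x + 1)**2) + 1/(72*(x - 1)) - 139/(675*(x - 4)).
Integrate each term; A/(x−a) gives A·log|x−a|; A/(x−a)² gives −A/(x−a).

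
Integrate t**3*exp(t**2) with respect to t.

(t**2 - 1)*exp(t**2)/2 + C

Let u = t², du = 2t dt; rewrite as (1/2)∫ u^1·exp(1u) du.
Now integrate by parts 1 time.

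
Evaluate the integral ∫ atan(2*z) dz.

Use integration by parts with u = arctan(2*z), dv = dz.
Then du = 2/(4*z**2 + 1) dz.

z*atan(2*z) - log(4*z**2 + 1)/4 + C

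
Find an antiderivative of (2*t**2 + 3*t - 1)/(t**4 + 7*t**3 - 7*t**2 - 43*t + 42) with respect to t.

Factor the denominator: (t - 2)*(t - 1)*(t + 3)*(t + 7).
Partial-fraction decomposition: -19/(72*(t + 7)) + 1/(10*(t + 3)) - 1/(8*(t - 1)) + 13/(45*(t - 2)).
Integrate each term: A/(t−a) contributes A·log|t−a|.

13*log(t - 2)/45 - log(t - 1)/8 + log(t + 3)/10 - 19*log(t + 7)/72 + C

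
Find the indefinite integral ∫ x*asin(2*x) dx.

x**2*asin(2*x)/2 + x*sqrt(-4*x**2 + 1)/8 - asin(2*x)/16 + C

Use integration by parts with u = arcsin(2*x), dv = x dx.
Then du = 2/sqrt(-4*x**2 + 1) dx.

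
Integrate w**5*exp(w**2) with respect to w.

(w**4 - 2*w**2 + 2)*exp(w**2)/2 + C

Let u = w², du = 2w dw; rewrite as (1/2)∫ u^2·exp(1u) du.
Now integrate by parts 2 times.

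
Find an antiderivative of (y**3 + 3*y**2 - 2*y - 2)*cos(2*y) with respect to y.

Use integration by parts with u = y**3 + 3*y**2 - 2*y - 2, dv = cos(2*y) dy, so v = sin(2*y)/2.
Apply parts 3 times (tabular method): alternate signs, differentiate u down to 0, integrate dv up.

y**3*sin(2*y)/2 + 3*y**2*sin(2*y)/2 + 3*y**2*cos(2*y)/4 - 7*y*sin(2*y)/4 + 3*y*cos(2*y)/2 - 7*sin(2*y)/4 - 7*cos(2*y)/8 + C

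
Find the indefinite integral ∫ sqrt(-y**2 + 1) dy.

y*sqrt(-y**2 + 1)/2 + asin(y)/2 + C

Substitute y = sin(θ), so dy = cos(θ) dθ and the radical becomes sqrt(-y**2 + 1) = cos(θ) by the Pythagorean identity.
Integrate the resulting trig expression in θ, then back-substitute θ = asin(y), sin(θ) = y, cos(θ) = sqrt(-y**2 + 1) (absorbing any constant into C).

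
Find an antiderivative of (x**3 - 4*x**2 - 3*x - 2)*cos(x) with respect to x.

x**3*sin(x) - 4*x**2*sin(x) + 3*x**2*cos(x) - 9*x*sin(x) - 8*x*cos(x) + 6*sin(x) - 9*cos(x) + C

Use integration by parts with u = x**3 - 4*x**2 - 3*x - 2, dv = cos(x) dx, so v = sin(x).
Apply parts 3 times (tabular method): alternate signs, differentiate u down to 0, integrate dv up.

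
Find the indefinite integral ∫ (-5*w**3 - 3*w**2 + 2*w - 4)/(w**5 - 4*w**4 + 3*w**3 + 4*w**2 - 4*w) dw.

log(w) + 38*log(w - 2)/9 - 5*log(w - 1) - 2*log(w + 1)/9 + 26/(3*w - 6) + C

Factor the denominator: w*(w - 2)**2*(w - 1)*(w + 1).
Partial-fraction decomposition: -2/(9*(w + 1)) - 5/(w - 1) + 38/(9*(w - 2)) - 26/(3*(w - 2)**2) + 1/w.
Integrate each term; A/(w−a) gives A·log|w−a|; A/(w−a)² gives −A/(w−a).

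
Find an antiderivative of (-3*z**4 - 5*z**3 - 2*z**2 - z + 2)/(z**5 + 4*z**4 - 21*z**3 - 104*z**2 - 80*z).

Factor the denominator: z*(z - 5)*(z + 1)*(z + 4)**2.
Partial-fraction decomposition: -1283/(648*(z + 4)) + 79/(18*(z + 4)**2) + 1/(18*(z + 1)) - 851/(810*(z - 5)) - 1/(40*z).
Integrate each term; A/(z−a) gives A·log|z−a|; A/(z−a)² gives −A/(z−a).

-log(z)/40 - 851*log(z - 5)/810 + log(z + 1)/18 - 1283*log(z + 4)/648 - 79/(18*z + 72) + C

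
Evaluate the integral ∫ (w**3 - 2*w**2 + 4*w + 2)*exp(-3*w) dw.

(-9*w**3 + 9*w**2 - 30*w - 28)*exp(-3*w)/27 + C

Use integration by parts with u = w**3 - 2*w**2 + 4*w + 2, dv = exp(-3*w) dw, so v = -exp(-3*w)/3.
Apply parts 3 times (tabular method): alternate signs, differentiate u down to 0, integrate dv up.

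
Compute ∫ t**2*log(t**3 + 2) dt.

Let u = t**3 + 2, so du = (3*t**2) dt.
The integral becomes (1/3)·∫ log(u) du; integrate by parts with u′=log(u), dv′=du.

t**3*log(t**3 + 2)/3 - t**3/3 + 2*log(t**3 + 2)/3 + C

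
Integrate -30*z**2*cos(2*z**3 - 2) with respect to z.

Let u = 2*z**3 - 2, so du = (6*z**2) dz.
Rewriting, the integral becomes -5·∫ cos(u) du = -5·sin(u).
Substituting back, u = 2*z**3 - 2.

-5*sin(2*z**3 - 2) + C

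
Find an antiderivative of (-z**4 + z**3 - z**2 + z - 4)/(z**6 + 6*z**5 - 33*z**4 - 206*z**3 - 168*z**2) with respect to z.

Factor the denominator: z**2*(z - 6)*(z + 1)*(z + 4)*(z + 7).
Partial-fraction decomposition: 1402/(5733*(z + 7)) - 43/(180*(z + 4)) + 4/(63*(z + 1)) - 557/(16380*(z - 6)) - 31/(882*z) + 1/(42*z**2).
Integrate each term; A/(z−a) gives A·log|z−a|; A/(z−a)² gives −A/(z−a).

-31*log(z)/882 - 557*log(z - 6)/16380 + 4*log(z + 1)/63 - 43*log(z + 4)/180 + 1402*log(z + 7)/5733 - 1/(42*z) + C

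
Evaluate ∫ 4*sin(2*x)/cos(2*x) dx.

-2*log(cos(2*x)) + C

Let u = cos(2*x), so du = (-2*sin(2*x)) dx.
Rewriting, the integral becomes -2·∫ 1/u du = -2·log(u).
Substituting back, u = cos(2*x).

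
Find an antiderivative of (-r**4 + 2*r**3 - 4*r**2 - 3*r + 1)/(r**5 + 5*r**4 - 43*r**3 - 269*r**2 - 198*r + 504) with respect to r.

-1931*log(r - 7)/8580 + log(r - 1)/168 - 161*log(r + 3)/120 + 87*log(r + 4)/22 - 1853*log(r + 6)/546 + C

Factor the denominator: (r - 7)*(r - 1)*(r + 3)*(r + 4)*(r + 6).
Partial-fraction decomposition: -1853/(546*(r + 6)) + 87/(22*(r + 4)) - 161/(120*(r + 3)) + 1/(168*(r - 1)) - 1931/(8580*(r - 7)).
Integrate each term: A/(r−a) contributes A·log|r−a|.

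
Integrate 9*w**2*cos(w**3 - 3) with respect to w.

3*sin(w**3 - 3) + C

Let u = w**3 - 3, so du = (3*w**2) dw.
Rewriting, the integral becomes 3·∫ cos(u) du = 3·sin(u).
Substituting back, u = w**3 - 3.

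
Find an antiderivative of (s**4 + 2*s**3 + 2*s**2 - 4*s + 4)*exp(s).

(s**4 - 2*s**3 + 8*s**2 - 20*s + 24)*exp(s) + C

Use integration by parts with u = s**4 + 2*s**3 + 2*s**2 - 4*s + 4, dv = exp(s) ds, so v = exp(s).
Apply parts 4 times (tabular method): alternate signs, differentiate u down to 0, integrate dv up.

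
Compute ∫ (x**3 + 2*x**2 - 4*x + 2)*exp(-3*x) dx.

Use integration by parts with u = x**3 + 2*x**2 - 4*x + 2, dv = exp(-3*x) dx, so v = -exp(-3*x)/3.
Apply parts 3 times (tabular method): alternate signs, differentiate u down to 0, integrate dv up.

(-3*x**3 - 9*x**2 + 6*x - 4)*exp(-3*x)/9 + C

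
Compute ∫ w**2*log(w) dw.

Use integration by parts with u = log(w), dv = w**2 dw.
Then du = 1/w dw and v = w**3/3.

w**3*log(w)/3 - w**3/9 + C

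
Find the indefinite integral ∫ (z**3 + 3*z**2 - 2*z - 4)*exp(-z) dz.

Use integration by parts with u = z**3 + 3*z**2 - 2*z - 4, dv = exp(-z) dz, so v = -exp(-z).
Apply parts 3 times (tabular method): alternate signs, differentiate u down to 0, integrate dv up.

(-z**3 - 6*z**2 - 10*z - 6)*exp(-z) + C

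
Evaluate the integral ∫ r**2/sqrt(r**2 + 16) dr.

Substitute r = 4·tan(θ), so dr = 4·sec(θ)^2 dθ and the radical becomes sqrt(r**2 + 16) = 4·sec(θ) by the Pythagorean identity.
Integrate the resulting trig expression in θ, then back-substitute tan(θ) = r/4, sec(θ) = sqrt(r**2 + 16)/4 (absorbing any constant into C).

r*sqrt(r**2 + 16)/2 - 8*log(r + sqrt(r**2 + 16)) + C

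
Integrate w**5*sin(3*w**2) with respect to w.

Let u = w², du = 2w dw; rewrite as (1/2)∫ u^2·sin(3u) du.
Now integrate by parts 2 times.

-w**4*cos(3*w**2)/6 + w**2*sin(3*w**2)/9 + cos(3*w**2)/27 + C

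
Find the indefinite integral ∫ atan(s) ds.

Use integration by parts with u = arctan(s), dv = ds.
Then du = 1/(s**2 + 1) ds.

s*atan(s) - log(s**2 + 1)/2 + C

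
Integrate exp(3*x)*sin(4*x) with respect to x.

Let I denote the integral. Integrate by parts with u = sin(4*x), dv = exp(3*x) dx, so v = exp(3*x)/3: I = exp(3*x)*sin(4*x)/3 − (4/3)·∫ exp(3*x)*cos(4*x) dx.
Apply parts again with u = cos(4*x), dv = exp(3*x) dx: ∫ exp(3*x)*cos(4*x) dx = exp(3*x)*cos(4*x)/3 + (4/3)·I. Substituting back brings back I: I = exp(3*x)*sin(4*x)/3 - 4*exp(3*x)*cos(4*x)/9 − (16/9)·I.
Solving for I: (1 + 16/9)·I equals the remaining terms, so I = (9/25)·(exp(3*x)*sin(4*x)/3 - 4*exp(3*x)*cos(4*x)/9).

3*exp(3*x)*sin(4*x)/25 - 4*exp(3*x)*cos(4*x)/25 + C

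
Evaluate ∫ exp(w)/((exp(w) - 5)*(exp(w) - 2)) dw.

Let u = e^w, du = e^w dw.
The integral becomes ∫ du/((u-2)(u-5)); decompose into partial fractions.

log(exp(w) - 5)/3 - log(exp(w) - 2)/3 + C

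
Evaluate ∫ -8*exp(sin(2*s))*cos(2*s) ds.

Let u = sin(2*s), so du = (2*cos(2*s)) ds.
Rewriting, the integral becomes -4·∫ e^u du = -4·e^u.
Substituting back, u = sin(2*s).

-4*exp(sin(2*s)) + C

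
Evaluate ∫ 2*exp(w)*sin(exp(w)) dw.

-2*cos(exp(w)) + C

Let u = exp(w), so du = (exp(w)) dw.
Rewriting, the integral becomes 2·∫ sin(u) du = 2·-cos(u).
Substituting back, u = exp(w).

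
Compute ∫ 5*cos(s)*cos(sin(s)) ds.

5*sin(sin(s)) + C

Let u = sin(s), so du = (cos(s)) ds.
Rewriting, the integral becomes 5·∫ cos(u) du = 5·sin(u).
Substituting back, u = sin(s).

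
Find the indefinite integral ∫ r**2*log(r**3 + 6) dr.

Let u = r**3 + 6, so du = (3*r**2) dr.
The integral becomes (1/3)·∫ log(u) du; integrate by parts with u′=log(u), dv′=du.

r**3*log(r**3 + 6)/3 - r**3/3 + 2*log(r**3 + 6) + C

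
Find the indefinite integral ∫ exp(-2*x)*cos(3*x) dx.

Let I denote the integral. Integrate by parts with u = cos(3*x), dv = exp(-2*x) dx, so v = -exp(-2*x)/2: I = -exp(-2*x)*cos(3*x)/2 − (3/2)·∫ exp(-2*x)*sin(3*x) dx.
Apply parts again with u = sin(3*x), dv = exp(-2*x) dx: ∫ exp(-2*x)*sin(3*x) dx = -exp(-2*x)*sin(3*x)/2 + (3/2)·I. Substituting back brings back I: I = 3*exp(-2*x)*sin(3*x)/4 - exp(-2*x)*cos(3*x)/2 − (9/4)·I.
Solving for I: (1 + 9/4)·I equals the remaining terms, so I = (4/13)·(3*exp(-2*x)*sin(3*x)/4 - exp(-2*x)*cos(3*x)/2).

3*exp(-2*x)*sin(3*x)/13 - 2*exp(-2*x)*cos(3*x)/13 + C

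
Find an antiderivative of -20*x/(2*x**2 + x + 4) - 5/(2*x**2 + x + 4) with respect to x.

Let u = 2*x**2 + x + 4, so du = (4*x + 1) dx.
Rewriting, the integral becomes -5·∫ 1/u du = -5·log(u).
Substituting back, u = 2*x**2 + x + 4.

-5*log(2*x**2 + x + 4) + C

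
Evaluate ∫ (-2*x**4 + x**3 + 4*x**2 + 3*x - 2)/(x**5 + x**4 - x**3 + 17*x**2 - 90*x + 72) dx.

Factor the denominator: (x - 2)*(x - 1)*(x + 4)*(x**2 + 9).
Partial-fraction decomposition: -(1897*x - 613)/(1625*(x**2 + 9)) - 263/(375*(x + 4)) - 2/(25*(x - 1)) - 2/(39*(x - 2)).
Integrate each term; A/(x−a) gives A·log|x−a|; the (Bx+D)/(x²+p²) term gives a log and an atan.

-2*log(x - 2)/39 - 2*log(x - 1)/25 - 263*log(x + 4)/375 - 1897*log(x**2 + 9)/3250 + 613*atan(x/3)/4875 + C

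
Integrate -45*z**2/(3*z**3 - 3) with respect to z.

Let u = 3*z**3 - 3, so du = (9*z**2) dz.
Rewriting, the integral becomes -5·∫ 1/u du = -5·log(u).
Substituting back, u = 3*z**3 - 3.

-5*log(3*z**3 - 3) + C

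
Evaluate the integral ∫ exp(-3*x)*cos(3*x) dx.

exp(-3*x)*sin(3*x)/6 - exp(-3*x)*cos(3*x)/6 + C

Let I denote the integral. Integrate by parts with u = cos(3*x), dv = exp(-3*x) dx, so v = -exp(-3*x)/3: I = -exp(-3*x)*cos(3*x)/3 − ∫ exp(-3*x)*sin(3*x) dx.
Apply parts again with u = sin(3*x), dv = exp(-3*x) dx: ∫ exp(-3*x)*sin(3*x) dx = -exp(-3*x)*sin(3*x)/3 + I. Substituting back brings back I: I = exp(-3*x)*sin(3*x)/3 - exp(-3*x)*cos(3*x)/3 − I.
Solving for I: (1 + 1)·I equals the remaining terms, so I = (1/2)·(exp(-3*x)*sin(3*x)/3 - exp(-3*x)*cos(3*x)/3).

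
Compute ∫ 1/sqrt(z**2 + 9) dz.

Substitute z = 3·tan(θ), so dz = 3·sec(θ)^2 dθ and the radical becomes sqrt(z**2 + 9) = 3·sec(θ) by the Pythagorean identity.
Integrate the resulting trig expression in θ, then back-substitute tan(θ) = z/3, sec(θ) = sqrt(z**2 + 9)/3 (absorbing any constant into C).

log(z + sqrt(z**2 + 9)) + C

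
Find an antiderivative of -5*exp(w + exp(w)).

-5*exp(exp(w)) + C

Let u = exp(w), so du = (exp(w)) dw.
Rewriting, the integral becomes -5·∫ e^u du = -5·e^u.
Substituting back, u = exp(w).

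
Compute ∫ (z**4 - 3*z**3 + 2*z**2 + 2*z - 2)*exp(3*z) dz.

(27*z**4 - 117*z**3 + 171*z**2 - 60*z - 34)*exp(3*z)/81 + C

Use integration by parts with u = z**4 - 3*z**3 + 2*z**2 + 2*z - 2, dv = exp(3*z) dz, so v = exp(3*z)/3.
Apply parts 4 times (tabular method): alternate signs, differentiate u down to 0, integrate dv up.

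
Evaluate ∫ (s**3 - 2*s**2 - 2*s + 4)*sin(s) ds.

Use integration by parts with u = s**3 - 2*s**2 - 2*s + 4, dv = sin(s) ds, so v = -cos(s).
Apply parts 3 times (tabular method): alternate signs, differentiate u down to 0, integrate dv up.

-s**3*cos(s) + 3*s**2*sin(s) + 2*s**2*cos(s) - 4*s*sin(s) + 8*s*cos(s) - 8*sin(s) - 8*cos(s) + C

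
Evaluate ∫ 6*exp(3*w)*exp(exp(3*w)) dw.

Let u = exp(3*w), so du = (3*exp(3*w)) dw.
Rewriting, the integral becomes 2·∫ e^u du = 2·e^u.
Substituting back, u = exp(3*w).

2*exp(exp(3*w)) + C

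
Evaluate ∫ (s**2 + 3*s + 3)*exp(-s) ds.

Use integration by parts with u = s**2 + 3*s + 3, dv = exp(-s) ds, so v = -exp(-s).
Apply parts 2 times (tabular method): alternate signs, differentiate u down to 0, integrate dv up.

(-s**2 - 5*s - 8)*exp(-s) + C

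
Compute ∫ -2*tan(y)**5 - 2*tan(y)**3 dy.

Let u = tan(y), so du = (tan(y)**2 + 1) dy.
Rewriting, the integral becomes -2·∫ u^3 du = -2·u^4/4.
Substituting back, u = tan(y).

-tan(y)**4/2 + C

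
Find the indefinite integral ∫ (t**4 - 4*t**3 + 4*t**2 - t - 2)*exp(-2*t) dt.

(-t**4 + 2*t**3 - t**2 + 2)*exp(-2*t)/2 + C

Use integration by parts with u = t**4 - 4*t**3 + 4*t**2 - t - 2, dv = exp(-2*t) dt, so v = -exp(-2*t)/2.
Apply parts 4 times (tabular method): alternate signs, differentiate u down to 0, integrate dv up.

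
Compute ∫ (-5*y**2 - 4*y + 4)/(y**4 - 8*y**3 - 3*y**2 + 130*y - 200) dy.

Factor the denominator: (y - 5)**2*(y - 2)*(y + 4).
Partial-fraction decomposition: 10/(81*(y + 4)) - 4/(9*(y - 2)) + 26/(81*(y - 5)) - 47/(9*(y - 5)**2).
Integrate each term; A/(y−a) gives A·log|y−a|; A/(y−a)² gives −A/(y−a).

26*log(y - 5)/81 - 4*log(y - 2)/9 + 10*log(y + 4)/81 + 47/(9*y - 45) + C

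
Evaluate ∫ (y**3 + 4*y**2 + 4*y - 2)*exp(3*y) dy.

Use integration by parts with u = y**3 + 4*y**2 + 4*y - 2, dv = exp(3*y) dy, so v = exp(3*y)/3.
Apply parts 3 times (tabular method): alternate signs, differentiate u down to 0, integrate dv up.

(3*y**3 + 9*y**2 + 6*y - 8)*exp(3*y)/9 + C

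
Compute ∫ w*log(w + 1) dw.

w**2*log(w + 1)/2 - w**2/4 + w/2 - log(w + 1)/2 + C

Use integration by parts with u = log(w + 1), dv = w dw.
Then du = 1/(w + 1) dw and v = w**2/2.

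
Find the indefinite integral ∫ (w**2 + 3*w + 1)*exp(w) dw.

Use integration by parts with u = w**2 + 3*w + 1, dv = exp(w) dw, so v = exp(w).
Apply parts 2 times (tabular method): alternate signs, differentiate u down to 0, integrate dv up.

(w**2 + w)*exp(w) + C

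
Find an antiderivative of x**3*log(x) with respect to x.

Use integration by parts with u = log(x), dv = x**3 dx.
Then du = 1/x dx and v = x**4/4.

x**4*log(x)/4 - x**4/16 + C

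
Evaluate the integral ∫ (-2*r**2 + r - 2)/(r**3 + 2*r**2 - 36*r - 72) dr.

Factor the denominator: (r - 6)*(r + 2)*(r + 6).
Partial-fraction decomposition: -5/(3*(r + 6)) + 3/(8*(r + 2)) - 17/(24*(r - 6)).
Integrate each term: A/(r−a) contributes A·log|r−a|.

-17*log(r - 6)/24 + 3*log(r + 2)/8 - 5*log(r + 6)/3 + C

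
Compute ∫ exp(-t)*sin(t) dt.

-exp(-t)*sin(t)/2 - exp(-t)*cos(t)/2 + C

Let I denote the integral. Integrate by parts with u = sin(t), dv = exp(-t) dt, so v = -exp(-t): I = -exp(-t)*sin(t) + ∫ exp(-t)*cos(t) dt.
Apply parts again with u = cos(t), dv = exp(-t) dt: ∫ exp(-t)*cos(t) dt = -exp(-t)*cos(t) − I. Substituting back brings back I: I = -exp(-t)*sin(t) - exp(-t)*cos(t) − I.
Solving for I: (1 + 1)·I equals the remaining terms, so I = (1/2)·(-exp(-t)*sin(t) - exp(-t)*cos(t)).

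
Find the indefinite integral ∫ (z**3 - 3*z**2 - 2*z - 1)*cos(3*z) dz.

Use integration by parts with u = z**3 - 3*z**2 - 2*z - 1, dv = cos(3*z) dz, so v = sin(3*z)/3.
Apply parts 3 times (tabular method): alternate signs, differentiate u down to 0, integrate dv up.

z**3*sin(3*z)/3 - z**2*sin(3*z) + z**2*cos(3*z)/3 - 8*z*sin(3*z)/9 - 2*z*cos(3*z)/3 - sin(3*z)/9 - 8*cos(3*z)/27 + C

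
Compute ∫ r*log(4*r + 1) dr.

Use integration by parts with u = log(4*r + 1), dv = r dr.
Then du = 4/(4*r + 1) dr and v = r**2/2.

r**2*log(4*r + 1)/2 - r**2/4 + r/8 - log(4*r + 1)/32 + C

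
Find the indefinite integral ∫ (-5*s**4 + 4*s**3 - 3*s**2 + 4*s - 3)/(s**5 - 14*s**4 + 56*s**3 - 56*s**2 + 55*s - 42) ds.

-717*log(s - 7)/20 + 5703*log(s - 6)/185 - log(s - 1)/20 + 27*log(s**2 + 1)/740 + 7*atan(s)/185 + C

Factor the denominator: (s - 7)*(s - 6)*(s - 1)*(s**2 + 1).
Partial-fraction decomposition: (27*s + 14)/(370*(s**2 + 1)) - 1/(20*(s - 1)) + 5703/(185*(s - 6)) - 717/(20*(s - 7)).
Integrate each term; A/(s−a) gives A·log|s−a|; the (Bs+D)/(s²+p²) term gives a log and an atan.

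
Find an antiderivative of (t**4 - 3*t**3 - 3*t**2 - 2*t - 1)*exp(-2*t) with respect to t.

Use integration by parts with u = t**4 - 3*t**3 - 3*t**2 - 2*t - 1, dv = exp(-2*t) dt, so v = -exp(-2*t)/2.
Apply parts 4 times (tabular method): alternate signs, differentiate u down to 0, integrate dv up.

(-4*t**4 + 4*t**3 + 18*t**2 + 26*t + 17)*exp(-2*t)/8 + C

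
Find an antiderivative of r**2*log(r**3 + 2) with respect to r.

r**3*log(r**3 + 2)/3 - r**3/3 + 2*log(r**3 + 2)/3 + C

Let u = r**3 + 2, so du = (3*r**2) dr.
The integral becomes (1/3)·∫ log(u) du; integrate by parts with u′=log(u), dv′=du.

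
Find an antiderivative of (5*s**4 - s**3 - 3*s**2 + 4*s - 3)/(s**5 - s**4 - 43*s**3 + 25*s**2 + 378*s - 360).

Factor the denominator: (s - 6)*(s - 3)*(s - 1)*(s + 4)*(s + 5).
Partial-fraction decomposition: 197/(33*(s + 5)) - 1277/(350*(s + 4)) + 1/(150*(s - 1)) - 15/(14*(s - 3)) + 2059/(550*(s - 6)).
Integrate each term: A/(s−a) contributes A·log|s−a|.

2059*log(s - 6)/550 - 15*log(s - 3)/14 + log(s - 1)/150 - 1277*log(s + 4)/350 + 197*log(s + 5)/33 + C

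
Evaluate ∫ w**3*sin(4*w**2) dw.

Let u = w², du = 2w dw; rewrite as (1/2)∫ u^1·sin(4u) du.
Now integrate by parts 1 time.

-w**2*cos(4*w**2)/8 + sin(4*w**2)/32 + C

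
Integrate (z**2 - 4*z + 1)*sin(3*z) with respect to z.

Use integration by parts with u = z**2 - 4*z + 1, dv = sin(3*z) dz, so v = -cos(3*z)/3.
Apply parts 2 times (tabular method): alternate signs, differentiate u down to 0, integrate dv up.

-z**2*cos(3*z)/3 + 2*z*sin(3*z)/9 + 4*z*cos(3*z)/3 - 4*sin(3*z)/9 - 7*cos(3*z)/27 + C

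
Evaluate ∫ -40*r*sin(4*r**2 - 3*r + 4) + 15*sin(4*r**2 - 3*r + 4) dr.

5*cos(4*r**2 - 3*r + 4) + C

Let u = 4*r**2 - 3*r + 4, so du = (8*r - 3) dr.
Rewriting, the integral becomes -5·∫ sin(u) du = -5·-cos(u).
Substituting back, u = 4*r**2 - 3*r + 4.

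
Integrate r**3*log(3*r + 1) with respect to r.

r**4*log(3*r + 1)/4 - r**4/16 + r**3/36 - r**2/72 + r/108 - log(3*r + 1)/324 + C

Use integration by parts with u = log(3*r + 1), dv = r**3 dr.
Then du = 3/(3*r + 1) dr and v = r**4/4.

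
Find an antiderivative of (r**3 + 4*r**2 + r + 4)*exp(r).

(r**3 + r**2 - r + 5)*exp(r) + C

Use integration by parts with u = r**3 + 4*r**2 + r + 4, dv = exp(r) dr, so v = exp(r).
Apply parts 3 times (tabular method): alternate signs, differentiate u down to 0, integrate dv up.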